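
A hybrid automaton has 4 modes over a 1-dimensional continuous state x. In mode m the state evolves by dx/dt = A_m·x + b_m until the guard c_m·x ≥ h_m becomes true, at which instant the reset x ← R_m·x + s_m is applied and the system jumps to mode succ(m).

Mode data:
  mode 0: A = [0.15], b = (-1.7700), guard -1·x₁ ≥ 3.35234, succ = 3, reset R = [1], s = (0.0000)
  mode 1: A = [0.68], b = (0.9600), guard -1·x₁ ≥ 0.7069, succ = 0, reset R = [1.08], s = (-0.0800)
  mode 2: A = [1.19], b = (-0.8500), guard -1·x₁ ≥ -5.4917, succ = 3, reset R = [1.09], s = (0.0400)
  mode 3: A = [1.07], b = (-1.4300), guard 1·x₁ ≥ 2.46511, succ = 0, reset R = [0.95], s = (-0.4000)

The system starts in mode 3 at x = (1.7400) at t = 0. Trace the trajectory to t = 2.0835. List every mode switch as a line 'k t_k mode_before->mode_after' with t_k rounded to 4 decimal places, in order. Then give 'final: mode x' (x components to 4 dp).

Mode 3: guard c·x = 2.4651 hit at Δt = 0.9612 (t = 0.9612), x⁻ = (2.4651) → reset → x⁺ = (1.9419), jump to mode 0
Mode 0: flow for 1.1223 to horizon, guard not reached → x = (0.1344)

1 0.9612 3->0
final: 0 0.1344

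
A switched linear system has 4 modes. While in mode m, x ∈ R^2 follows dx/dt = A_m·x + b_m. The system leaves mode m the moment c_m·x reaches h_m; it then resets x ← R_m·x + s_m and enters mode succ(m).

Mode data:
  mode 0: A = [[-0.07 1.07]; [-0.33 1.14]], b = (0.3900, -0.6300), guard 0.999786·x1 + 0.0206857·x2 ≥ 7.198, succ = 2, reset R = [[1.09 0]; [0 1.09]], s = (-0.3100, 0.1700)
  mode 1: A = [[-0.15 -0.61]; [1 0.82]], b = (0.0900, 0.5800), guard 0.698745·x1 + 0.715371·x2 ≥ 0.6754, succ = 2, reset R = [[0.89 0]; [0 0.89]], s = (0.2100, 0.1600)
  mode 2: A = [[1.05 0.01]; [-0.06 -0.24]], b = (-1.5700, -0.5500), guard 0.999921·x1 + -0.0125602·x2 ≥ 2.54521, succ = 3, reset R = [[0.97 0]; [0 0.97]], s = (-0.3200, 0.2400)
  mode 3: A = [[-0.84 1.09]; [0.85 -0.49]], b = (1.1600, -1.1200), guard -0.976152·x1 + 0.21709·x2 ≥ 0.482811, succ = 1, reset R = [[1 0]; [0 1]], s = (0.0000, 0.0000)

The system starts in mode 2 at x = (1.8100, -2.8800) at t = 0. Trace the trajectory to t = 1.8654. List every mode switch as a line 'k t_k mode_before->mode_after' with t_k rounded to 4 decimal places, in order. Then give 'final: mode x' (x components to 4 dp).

Mode 2: guard c·x = 2.5452 hit at Δt = 1.1748 (t = 1.1748), x⁻ = (2.5094, -2.8648) → reset → x⁺ = (2.1141, -2.5388), jump to mode 3
Mode 3: flow for 0.6906 to horizon, guard not reached → x = (0.6030, -1.8664)

1 1.1748 2->3
final: 3 0.6030 -1.8664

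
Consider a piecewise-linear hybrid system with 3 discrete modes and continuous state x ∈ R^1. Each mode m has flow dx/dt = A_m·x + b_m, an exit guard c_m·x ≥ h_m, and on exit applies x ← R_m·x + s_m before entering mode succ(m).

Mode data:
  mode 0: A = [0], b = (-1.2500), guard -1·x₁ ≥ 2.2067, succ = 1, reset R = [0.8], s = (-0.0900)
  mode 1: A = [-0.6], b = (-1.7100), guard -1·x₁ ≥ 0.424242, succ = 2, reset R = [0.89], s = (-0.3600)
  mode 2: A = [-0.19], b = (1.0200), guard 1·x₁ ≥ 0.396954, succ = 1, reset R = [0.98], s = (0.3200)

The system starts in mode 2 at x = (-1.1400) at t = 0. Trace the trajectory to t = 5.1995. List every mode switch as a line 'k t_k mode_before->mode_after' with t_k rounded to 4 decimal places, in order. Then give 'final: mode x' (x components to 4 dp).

1 1.4178 2->1
2 2.0567 1->2
3 3.1386 2->1
4 3.7775 1->2
5 4.8593 2->1
final: 1 0.0520

Mode 2: guard c·x = 0.3970 hit at Δt = 1.4178 (t = 1.4178), x⁻ = (0.3970) → reset → x⁺ = (0.7090), jump to mode 1
Mode 1: guard c·x = 0.4242 hit at Δt = 0.6389 (t = 2.0567), x⁻ = (-0.4242) → reset → x⁺ = (-0.7376), jump to mode 2
Mode 2: guard c·x = 0.3970 hit at Δt = 1.0819 (t = 3.1386), x⁻ = (0.3970) → reset → x⁺ = (0.7090), jump to mode 1
Mode 1: guard c·x = 0.4242 hit at Δt = 0.6389 (t = 3.7775), x⁻ = (-0.4242) → reset → x⁺ = (-0.7376), jump to mode 2
Mode 2: guard c·x = 0.3970 hit at Δt = 1.0819 (t = 4.8593), x⁻ = (0.3970) → reset → x⁺ = (0.7090), jump to mode 1
Mode 1: flow for 0.3402 to horizon, guard not reached → x = (0.0520)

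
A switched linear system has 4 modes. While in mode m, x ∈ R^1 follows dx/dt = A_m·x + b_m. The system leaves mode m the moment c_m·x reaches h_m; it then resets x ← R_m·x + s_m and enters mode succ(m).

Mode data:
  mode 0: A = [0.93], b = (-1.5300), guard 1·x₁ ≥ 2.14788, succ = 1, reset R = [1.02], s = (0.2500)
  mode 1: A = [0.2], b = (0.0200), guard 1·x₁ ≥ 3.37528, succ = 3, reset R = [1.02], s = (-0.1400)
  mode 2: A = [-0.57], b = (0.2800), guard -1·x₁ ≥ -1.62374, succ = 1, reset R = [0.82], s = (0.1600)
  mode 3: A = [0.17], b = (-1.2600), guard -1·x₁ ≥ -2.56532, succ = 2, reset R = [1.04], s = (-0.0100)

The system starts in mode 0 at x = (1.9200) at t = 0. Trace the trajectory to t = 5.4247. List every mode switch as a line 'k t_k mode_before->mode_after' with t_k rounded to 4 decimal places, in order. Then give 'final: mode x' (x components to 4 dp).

1 0.6493 0->1
2 2.2152 1->3
3 3.1862 3->2
4 4.3244 2->1
final: 1 1.8832

Mode 0: guard c·x = 2.1479 hit at Δt = 0.6493 (t = 0.6493), x⁻ = (2.1479) → reset → x⁺ = (2.4408), jump to mode 1
Mode 1: guard c·x = 3.3753 hit at Δt = 1.5659 (t = 2.2152), x⁻ = (3.3753) → reset → x⁺ = (3.3028), jump to mode 3
Mode 3: guard c·x = -2.5653 hit at Δt = 0.9710 (t = 3.1862), x⁻ = (2.5653) → reset → x⁺ = (2.6579), jump to mode 2
Mode 2: guard c·x = -1.6237 hit at Δt = 1.1382 (t = 4.3244), x⁻ = (1.6237) → reset → x⁺ = (1.4915), jump to mode 1
Mode 1: flow for 1.1003 to horizon, guard not reached → x = (1.8832)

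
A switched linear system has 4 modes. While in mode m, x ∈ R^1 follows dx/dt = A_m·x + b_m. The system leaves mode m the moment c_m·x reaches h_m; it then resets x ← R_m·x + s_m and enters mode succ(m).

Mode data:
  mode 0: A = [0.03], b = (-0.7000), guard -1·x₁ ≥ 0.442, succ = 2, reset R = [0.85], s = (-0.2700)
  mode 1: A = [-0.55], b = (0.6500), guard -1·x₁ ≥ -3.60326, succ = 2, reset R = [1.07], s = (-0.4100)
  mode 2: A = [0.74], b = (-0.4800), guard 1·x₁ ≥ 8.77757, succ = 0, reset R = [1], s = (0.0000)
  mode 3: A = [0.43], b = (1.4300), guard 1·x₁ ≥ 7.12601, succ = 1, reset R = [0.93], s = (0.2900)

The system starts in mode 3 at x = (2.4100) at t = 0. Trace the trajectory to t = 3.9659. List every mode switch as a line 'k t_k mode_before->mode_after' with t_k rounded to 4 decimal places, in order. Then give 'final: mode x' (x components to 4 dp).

1 1.3955 3->1
2 2.9633 1->2
final: 2 6.5219

Mode 3: guard c·x = 7.1260 hit at Δt = 1.3955 (t = 1.3955), x⁻ = (7.1260) → reset → x⁺ = (6.9172), jump to mode 1
Mode 1: guard c·x = -3.6033 hit at Δt = 1.5678 (t = 2.9633), x⁻ = (3.6033) → reset → x⁺ = (3.4455), jump to mode 2
Mode 2: flow for 1.0026 to horizon, guard not reached → x = (6.5219)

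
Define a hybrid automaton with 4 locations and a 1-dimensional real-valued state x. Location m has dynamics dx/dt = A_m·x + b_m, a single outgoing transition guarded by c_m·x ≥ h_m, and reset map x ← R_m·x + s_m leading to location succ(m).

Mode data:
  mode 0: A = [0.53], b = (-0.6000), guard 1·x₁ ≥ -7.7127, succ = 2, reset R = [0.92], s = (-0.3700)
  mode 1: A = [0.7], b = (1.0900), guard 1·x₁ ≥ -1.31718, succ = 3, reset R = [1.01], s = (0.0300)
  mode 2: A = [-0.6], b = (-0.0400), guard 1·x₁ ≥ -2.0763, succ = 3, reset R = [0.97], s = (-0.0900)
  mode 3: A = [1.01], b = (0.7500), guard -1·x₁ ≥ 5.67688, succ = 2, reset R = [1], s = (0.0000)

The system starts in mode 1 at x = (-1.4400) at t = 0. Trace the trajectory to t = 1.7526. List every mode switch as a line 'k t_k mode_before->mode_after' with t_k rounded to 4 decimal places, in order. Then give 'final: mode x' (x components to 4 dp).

1 1.0244 1->3
final: 3 -1.9064

Mode 1: guard c·x = -1.3172 hit at Δt = 1.0244 (t = 1.0244), x⁻ = (-1.3172) → reset → x⁺ = (-1.3004), jump to mode 3
Mode 3: flow for 0.7282 to horizon, guard not reached → x = (-1.9064)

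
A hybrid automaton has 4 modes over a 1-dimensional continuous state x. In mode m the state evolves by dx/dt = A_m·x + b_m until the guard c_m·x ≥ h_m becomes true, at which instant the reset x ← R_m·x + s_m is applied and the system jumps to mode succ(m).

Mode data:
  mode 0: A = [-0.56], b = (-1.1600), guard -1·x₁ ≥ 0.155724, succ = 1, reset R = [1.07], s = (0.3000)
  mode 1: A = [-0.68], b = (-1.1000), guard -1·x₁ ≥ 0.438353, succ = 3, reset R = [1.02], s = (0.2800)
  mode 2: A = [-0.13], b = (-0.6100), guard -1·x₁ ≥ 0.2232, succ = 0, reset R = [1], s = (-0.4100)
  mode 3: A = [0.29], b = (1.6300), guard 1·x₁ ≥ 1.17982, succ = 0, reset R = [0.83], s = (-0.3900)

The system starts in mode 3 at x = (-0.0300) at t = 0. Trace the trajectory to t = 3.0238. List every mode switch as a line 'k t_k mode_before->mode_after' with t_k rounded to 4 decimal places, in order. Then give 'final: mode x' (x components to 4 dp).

Mode 3: guard c·x = 1.1798 hit at Δt = 0.6755 (t = 0.6755), x⁻ = (1.1798) → reset → x⁺ = (0.5893), jump to mode 0
Mode 0: guard c·x = 0.1557 hit at Δt = 0.5866 (t = 1.2621), x⁻ = (-0.1557) → reset → x⁺ = (0.1334), jump to mode 1
Mode 1: guard c·x = 0.4384 hit at Δt = 0.5813 (t = 1.8434), x⁻ = (-0.4384) → reset → x⁺ = (-0.1671), jump to mode 3
Mode 3: guard c·x = 1.1798 hit at Δt = 0.7611 (t = 2.6045), x⁻ = (1.1798) → reset → x⁺ = (0.5893), jump to mode 0
Mode 0: flow for 0.4193 to horizon, guard not reached → x = (0.0325)

1 0.6755 3->0
2 1.2621 0->1
3 1.8434 1->3
4 2.6045 3->0
final: 0 0.0325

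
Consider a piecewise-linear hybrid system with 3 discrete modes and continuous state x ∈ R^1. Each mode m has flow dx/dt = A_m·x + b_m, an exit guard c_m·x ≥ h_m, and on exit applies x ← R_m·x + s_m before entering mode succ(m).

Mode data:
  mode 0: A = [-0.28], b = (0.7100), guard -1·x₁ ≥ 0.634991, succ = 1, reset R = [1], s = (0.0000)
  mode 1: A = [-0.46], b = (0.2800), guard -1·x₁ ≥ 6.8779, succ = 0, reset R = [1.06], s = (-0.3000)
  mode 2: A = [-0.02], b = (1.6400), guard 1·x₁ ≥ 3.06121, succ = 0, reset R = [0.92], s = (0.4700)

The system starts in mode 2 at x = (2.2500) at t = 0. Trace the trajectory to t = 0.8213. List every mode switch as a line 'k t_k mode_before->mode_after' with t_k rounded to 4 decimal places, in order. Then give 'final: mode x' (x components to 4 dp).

Mode 2: guard c·x = 3.0612 hit at Δt = 0.5112 (t = 0.5112), x⁻ = (3.0612) → reset → x⁺ = (3.2863), jump to mode 0
Mode 0: flow for 0.3101 to horizon, guard not reached → x = (3.2239)

1 0.5112 2->0
final: 0 3.2239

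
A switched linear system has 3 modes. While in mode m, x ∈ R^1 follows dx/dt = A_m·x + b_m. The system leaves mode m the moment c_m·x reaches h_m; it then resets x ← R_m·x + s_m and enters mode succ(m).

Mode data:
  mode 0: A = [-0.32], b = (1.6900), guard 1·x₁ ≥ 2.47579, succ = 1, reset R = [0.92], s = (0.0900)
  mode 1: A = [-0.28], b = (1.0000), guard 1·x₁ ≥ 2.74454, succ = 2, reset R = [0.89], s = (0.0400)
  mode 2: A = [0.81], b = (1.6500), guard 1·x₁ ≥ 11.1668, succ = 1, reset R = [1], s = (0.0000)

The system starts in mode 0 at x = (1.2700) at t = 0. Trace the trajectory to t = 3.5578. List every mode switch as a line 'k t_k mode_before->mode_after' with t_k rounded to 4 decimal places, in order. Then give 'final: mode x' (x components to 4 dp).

1 1.1173 0->1
2 2.4583 1->2
final: 2 8.9753

Mode 0: guard c·x = 2.4758 hit at Δt = 1.1173 (t = 1.1173), x⁻ = (2.4758) → reset → x⁺ = (2.3677), jump to mode 1
Mode 1: guard c·x = 2.7445 hit at Δt = 1.3410 (t = 2.4583), x⁻ = (2.7445) → reset → x⁺ = (2.4826), jump to mode 2
Mode 2: flow for 1.0995 to horizon, guard not reached → x = (8.9753)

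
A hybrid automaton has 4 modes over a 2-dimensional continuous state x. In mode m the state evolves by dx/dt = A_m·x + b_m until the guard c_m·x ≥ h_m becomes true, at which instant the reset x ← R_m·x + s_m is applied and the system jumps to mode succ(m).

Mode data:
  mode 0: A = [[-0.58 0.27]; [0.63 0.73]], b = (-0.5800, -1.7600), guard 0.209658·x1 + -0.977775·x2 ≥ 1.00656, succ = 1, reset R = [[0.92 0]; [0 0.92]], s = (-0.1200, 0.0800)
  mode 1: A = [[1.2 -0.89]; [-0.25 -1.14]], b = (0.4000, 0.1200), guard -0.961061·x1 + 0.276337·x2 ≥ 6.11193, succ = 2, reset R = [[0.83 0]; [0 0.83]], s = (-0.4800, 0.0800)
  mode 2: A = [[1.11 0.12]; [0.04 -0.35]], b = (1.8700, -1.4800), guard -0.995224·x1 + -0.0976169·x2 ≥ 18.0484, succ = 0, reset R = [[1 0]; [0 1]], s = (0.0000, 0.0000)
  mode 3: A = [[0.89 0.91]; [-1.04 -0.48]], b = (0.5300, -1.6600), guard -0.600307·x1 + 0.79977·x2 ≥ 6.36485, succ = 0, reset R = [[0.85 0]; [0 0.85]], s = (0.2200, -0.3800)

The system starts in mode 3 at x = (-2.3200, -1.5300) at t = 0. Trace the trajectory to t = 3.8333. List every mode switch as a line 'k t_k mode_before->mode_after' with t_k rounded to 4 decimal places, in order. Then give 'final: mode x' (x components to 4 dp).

1 1.3953 3->0
2 2.2137 0->1
3 2.7910 1->2
final: 2 -15.0352 -1.7356

Mode 3: guard c·x = 6.3648 hit at Δt = 1.3953 (t = 1.3953), x⁻ = (-7.0093, 2.6971) → reset → x⁺ = (-5.7379, 1.9126), jump to mode 0
Mode 0: guard c·x = 1.0066 hit at Δt = 0.8184 (t = 2.2137), x⁻ = (-3.9509, -1.8766) → reset → x⁺ = (-3.7548, -1.6465), jump to mode 1
Mode 1: guard c·x = 6.1119 hit at Δt = 0.5773 (t = 2.7910), x⁻ = (-6.4372, -0.2699) → reset → x⁺ = (-5.8229, -0.1440), jump to mode 2
Mode 2: flow for 1.0423 to horizon, guard not reached → x = (-15.0352, -1.7356)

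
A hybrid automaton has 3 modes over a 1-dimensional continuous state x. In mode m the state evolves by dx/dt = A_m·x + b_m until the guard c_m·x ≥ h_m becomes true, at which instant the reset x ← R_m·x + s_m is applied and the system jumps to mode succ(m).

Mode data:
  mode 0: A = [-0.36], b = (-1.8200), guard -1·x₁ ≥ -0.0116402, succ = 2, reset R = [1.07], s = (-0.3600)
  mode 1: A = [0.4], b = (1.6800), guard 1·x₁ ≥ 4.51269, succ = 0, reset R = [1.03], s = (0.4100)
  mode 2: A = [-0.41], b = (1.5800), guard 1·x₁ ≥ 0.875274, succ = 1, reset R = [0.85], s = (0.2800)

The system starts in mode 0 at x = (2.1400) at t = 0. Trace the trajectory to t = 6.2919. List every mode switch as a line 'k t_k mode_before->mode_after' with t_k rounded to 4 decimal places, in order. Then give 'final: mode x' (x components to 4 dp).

1 0.9741 0->2
2 1.8131 2->1
3 3.0919 1->0
4 5.0116 0->2
5 5.8506 2->1
final: 1 2.0325

Mode 0: guard c·x = -0.0116 hit at Δt = 0.9741 (t = 0.9741), x⁻ = (0.0116) → reset → x⁺ = (-0.3475), jump to mode 2
Mode 2: guard c·x = 0.8753 hit at Δt = 0.8390 (t = 1.8131), x⁻ = (0.8753) → reset → x⁺ = (1.0240), jump to mode 1
Mode 1: guard c·x = 4.5127 hit at Δt = 1.2788 (t = 3.0919), x⁻ = (4.5127) → reset → x⁺ = (5.0581), jump to mode 0
Mode 0: guard c·x = -0.0116 hit at Δt = 1.9197 (t = 5.0116), x⁻ = (0.0116) → reset → x⁺ = (-0.3475), jump to mode 2
Mode 2: guard c·x = 0.8753 hit at Δt = 0.8390 (t = 5.8506), x⁻ = (0.8753) → reset → x⁺ = (1.0240), jump to mode 1
Mode 1: flow for 0.4413 to horizon, guard not reached → x = (2.0325)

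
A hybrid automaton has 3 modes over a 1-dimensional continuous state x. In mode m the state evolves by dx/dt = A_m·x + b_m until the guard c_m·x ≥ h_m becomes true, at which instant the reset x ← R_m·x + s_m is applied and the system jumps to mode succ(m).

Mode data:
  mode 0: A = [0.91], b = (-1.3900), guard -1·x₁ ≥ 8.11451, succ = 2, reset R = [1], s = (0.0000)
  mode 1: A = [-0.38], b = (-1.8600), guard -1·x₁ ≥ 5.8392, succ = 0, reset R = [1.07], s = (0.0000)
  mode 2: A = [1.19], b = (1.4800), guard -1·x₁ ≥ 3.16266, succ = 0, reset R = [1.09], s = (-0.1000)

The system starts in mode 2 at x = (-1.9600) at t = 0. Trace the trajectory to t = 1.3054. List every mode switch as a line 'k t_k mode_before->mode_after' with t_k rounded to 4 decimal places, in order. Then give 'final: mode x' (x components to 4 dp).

Mode 2: guard c·x = 3.1627 hit at Δt = 0.8281 (t = 0.8281), x⁻ = (-3.1627) → reset → x⁺ = (-3.5473), jump to mode 0
Mode 0: flow for 0.4773 to horizon, guard not reached → x = (-6.3077)

1 0.8281 2->0
final: 0 -6.3077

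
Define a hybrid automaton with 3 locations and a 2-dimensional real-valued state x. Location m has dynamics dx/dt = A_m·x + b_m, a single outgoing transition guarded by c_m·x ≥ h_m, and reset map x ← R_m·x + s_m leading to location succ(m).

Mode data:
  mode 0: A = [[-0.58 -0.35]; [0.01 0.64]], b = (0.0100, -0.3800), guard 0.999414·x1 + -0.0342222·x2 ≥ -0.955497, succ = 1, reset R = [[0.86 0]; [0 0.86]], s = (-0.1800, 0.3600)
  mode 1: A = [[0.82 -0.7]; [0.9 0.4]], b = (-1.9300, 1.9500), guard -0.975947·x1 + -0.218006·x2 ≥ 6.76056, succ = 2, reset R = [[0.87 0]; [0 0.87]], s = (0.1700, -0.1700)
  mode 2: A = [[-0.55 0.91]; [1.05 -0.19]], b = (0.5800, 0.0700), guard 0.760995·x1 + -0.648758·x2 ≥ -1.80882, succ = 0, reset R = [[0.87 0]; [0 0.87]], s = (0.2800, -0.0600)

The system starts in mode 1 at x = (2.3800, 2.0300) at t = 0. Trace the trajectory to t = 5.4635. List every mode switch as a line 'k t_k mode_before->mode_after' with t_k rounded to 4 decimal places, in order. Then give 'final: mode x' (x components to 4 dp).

1 1.5951 1->2
2 2.6739 2->0
3 3.3618 0->1
4 4.4430 1->2
5 4.9575 2->0
final: 0 -2.4328 -3.7892

Mode 1: guard c·x = 6.7606 hit at Δt = 1.5951 (t = 1.5951), x⁻ = (-8.3842, 6.5225) → reset → x⁺ = (-7.1242, 5.5046), jump to mode 2
Mode 2: guard c·x = -1.8088 hit at Δt = 1.0788 (t = 2.6739), x⁻ = (-1.7329, 0.7555) → reset → x⁺ = (-1.2276, 0.5973), jump to mode 0
Mode 0: guard c·x = -0.9555 hit at Δt = 0.6879 (t = 3.3618), x⁻ = (-0.9359, 0.5898) → reset → x⁺ = (-0.9848, 0.8673), jump to mode 1
Mode 1: guard c·x = 6.7606 hit at Δt = 1.0812 (t = 4.4430), x⁻ = (-6.9043, -0.1022) → reset → x⁺ = (-5.8368, -0.2589), jump to mode 2
Mode 2: guard c·x = -1.8088 hit at Δt = 0.5145 (t = 4.9575), x⁻ = (-4.8295, -2.8769) → reset → x⁺ = (-3.9217, -2.5629), jump to mode 0
Mode 0: flow for 0.5060 to horizon, guard not reached → x = (-2.4328, -3.7892)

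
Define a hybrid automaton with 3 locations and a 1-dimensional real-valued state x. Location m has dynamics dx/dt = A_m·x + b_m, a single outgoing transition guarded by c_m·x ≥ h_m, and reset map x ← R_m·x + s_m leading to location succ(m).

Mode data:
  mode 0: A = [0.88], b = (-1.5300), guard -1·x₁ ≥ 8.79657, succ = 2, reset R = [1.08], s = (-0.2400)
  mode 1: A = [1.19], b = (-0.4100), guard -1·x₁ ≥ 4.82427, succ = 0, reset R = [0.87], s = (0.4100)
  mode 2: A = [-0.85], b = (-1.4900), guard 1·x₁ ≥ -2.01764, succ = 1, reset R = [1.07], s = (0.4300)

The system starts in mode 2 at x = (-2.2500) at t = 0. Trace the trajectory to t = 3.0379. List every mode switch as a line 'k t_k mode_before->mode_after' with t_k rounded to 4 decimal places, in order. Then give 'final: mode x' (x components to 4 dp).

1 0.7413 2->1
2 1.5089 1->0
3 2.2422 0->2
final: 2 -5.8143

Mode 2: guard c·x = -2.0176 hit at Δt = 0.7413 (t = 0.7413), x⁻ = (-2.0176) → reset → x⁺ = (-1.7289), jump to mode 1
Mode 1: guard c·x = 4.8243 hit at Δt = 0.7676 (t = 1.5089), x⁻ = (-4.8243) → reset → x⁺ = (-3.7871), jump to mode 0
Mode 0: guard c·x = 8.7966 hit at Δt = 0.7333 (t = 2.2422), x⁻ = (-8.7966) → reset → x⁺ = (-9.7403), jump to mode 2
Mode 2: flow for 0.7957 to horizon, guard not reached → x = (-5.8143)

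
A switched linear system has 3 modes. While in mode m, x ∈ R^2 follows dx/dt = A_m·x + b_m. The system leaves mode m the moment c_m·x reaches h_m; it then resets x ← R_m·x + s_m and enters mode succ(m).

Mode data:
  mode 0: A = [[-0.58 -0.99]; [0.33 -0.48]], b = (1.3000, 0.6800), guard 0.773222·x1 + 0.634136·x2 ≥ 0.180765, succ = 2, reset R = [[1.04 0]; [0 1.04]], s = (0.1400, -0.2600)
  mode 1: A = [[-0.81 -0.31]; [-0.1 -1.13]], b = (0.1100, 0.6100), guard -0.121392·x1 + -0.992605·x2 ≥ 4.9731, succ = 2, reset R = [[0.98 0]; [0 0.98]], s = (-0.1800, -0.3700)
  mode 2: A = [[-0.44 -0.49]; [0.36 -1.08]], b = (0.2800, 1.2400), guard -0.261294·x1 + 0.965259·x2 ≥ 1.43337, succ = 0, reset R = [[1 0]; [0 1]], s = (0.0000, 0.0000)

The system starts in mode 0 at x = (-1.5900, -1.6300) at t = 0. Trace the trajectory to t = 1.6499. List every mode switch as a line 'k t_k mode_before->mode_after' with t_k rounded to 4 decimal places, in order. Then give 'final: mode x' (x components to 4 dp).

1 0.9012 0->2
final: 2 0.8592 0.4108

Mode 0: guard c·x = 0.1808 hit at Δt = 0.9012 (t = 0.9012), x⁻ = (0.7271, -0.6016) → reset → x⁺ = (0.8962, -0.8856), jump to mode 2
Mode 2: flow for 0.7487 to horizon, guard not reached → x = (0.8592, 0.4108)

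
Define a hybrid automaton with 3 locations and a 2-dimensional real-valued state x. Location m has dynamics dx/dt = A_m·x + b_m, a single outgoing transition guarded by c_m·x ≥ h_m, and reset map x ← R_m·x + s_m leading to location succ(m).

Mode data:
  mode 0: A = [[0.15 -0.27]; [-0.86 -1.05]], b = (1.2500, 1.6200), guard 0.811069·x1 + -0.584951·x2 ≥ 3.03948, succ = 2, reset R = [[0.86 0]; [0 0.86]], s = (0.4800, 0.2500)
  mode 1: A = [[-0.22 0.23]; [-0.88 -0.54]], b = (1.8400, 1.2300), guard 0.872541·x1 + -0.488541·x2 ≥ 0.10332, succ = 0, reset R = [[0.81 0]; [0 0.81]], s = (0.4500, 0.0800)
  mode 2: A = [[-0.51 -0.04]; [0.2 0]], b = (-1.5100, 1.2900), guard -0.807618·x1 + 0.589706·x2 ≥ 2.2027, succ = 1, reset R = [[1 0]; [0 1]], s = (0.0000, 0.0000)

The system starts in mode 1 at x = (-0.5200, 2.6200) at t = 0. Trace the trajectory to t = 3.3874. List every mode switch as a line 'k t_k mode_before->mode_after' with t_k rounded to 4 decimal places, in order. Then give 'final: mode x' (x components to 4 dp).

1 0.8073 1->0
2 2.2926 0->2
final: 2 0.7536 1.9691

Mode 1: guard c·x = 0.1033 hit at Δt = 0.8073 (t = 0.8073), x⁻ = (1.3508, 2.2011) → reset → x⁺ = (1.5442, 1.8629), jump to mode 0
Mode 0: guard c·x = 3.0395 hit at Δt = 1.4853 (t = 2.2926), x⁻ = (3.6281, -0.1656) → reset → x⁺ = (3.6001, 0.1076), jump to mode 2
Mode 2: flow for 1.0948 to horizon, guard not reached → x = (0.7536, 1.9691)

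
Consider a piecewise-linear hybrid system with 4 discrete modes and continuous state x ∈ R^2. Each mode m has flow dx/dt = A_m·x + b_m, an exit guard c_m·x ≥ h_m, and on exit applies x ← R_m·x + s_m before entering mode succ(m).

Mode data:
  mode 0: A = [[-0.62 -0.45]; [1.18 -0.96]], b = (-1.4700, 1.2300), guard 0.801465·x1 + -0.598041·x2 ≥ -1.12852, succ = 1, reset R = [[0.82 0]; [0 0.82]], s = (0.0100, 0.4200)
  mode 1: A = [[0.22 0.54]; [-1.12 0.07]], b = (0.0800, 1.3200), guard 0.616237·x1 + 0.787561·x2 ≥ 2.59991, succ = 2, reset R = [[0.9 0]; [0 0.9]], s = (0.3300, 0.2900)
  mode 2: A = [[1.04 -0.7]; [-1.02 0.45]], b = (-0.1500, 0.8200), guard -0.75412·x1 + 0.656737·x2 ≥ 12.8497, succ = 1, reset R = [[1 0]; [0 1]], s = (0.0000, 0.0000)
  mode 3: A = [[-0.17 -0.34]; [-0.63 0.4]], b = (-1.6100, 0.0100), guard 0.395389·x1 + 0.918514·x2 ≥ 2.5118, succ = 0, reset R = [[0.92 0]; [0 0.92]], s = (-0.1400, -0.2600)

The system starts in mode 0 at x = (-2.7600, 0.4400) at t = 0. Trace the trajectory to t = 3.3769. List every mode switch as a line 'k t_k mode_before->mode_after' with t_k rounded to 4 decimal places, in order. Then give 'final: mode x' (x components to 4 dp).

1 1.3030 0->1
2 2.6631 1->2
final: 2 -5.1185 7.9847

Mode 0: guard c·x = -1.1285 hit at Δt = 1.3030 (t = 1.3030), x⁻ = (-2.2686, -1.1532) → reset → x⁺ = (-1.8502, -0.5256), jump to mode 1
Mode 1: guard c·x = 2.5999 hit at Δt = 1.3601 (t = 2.6631), x⁻ = (-0.9056, 4.0098) → reset → x⁺ = (-0.4850, 3.8988), jump to mode 2
Mode 2: flow for 0.7138 to horizon, guard not reached → x = (-5.1185, 7.9847)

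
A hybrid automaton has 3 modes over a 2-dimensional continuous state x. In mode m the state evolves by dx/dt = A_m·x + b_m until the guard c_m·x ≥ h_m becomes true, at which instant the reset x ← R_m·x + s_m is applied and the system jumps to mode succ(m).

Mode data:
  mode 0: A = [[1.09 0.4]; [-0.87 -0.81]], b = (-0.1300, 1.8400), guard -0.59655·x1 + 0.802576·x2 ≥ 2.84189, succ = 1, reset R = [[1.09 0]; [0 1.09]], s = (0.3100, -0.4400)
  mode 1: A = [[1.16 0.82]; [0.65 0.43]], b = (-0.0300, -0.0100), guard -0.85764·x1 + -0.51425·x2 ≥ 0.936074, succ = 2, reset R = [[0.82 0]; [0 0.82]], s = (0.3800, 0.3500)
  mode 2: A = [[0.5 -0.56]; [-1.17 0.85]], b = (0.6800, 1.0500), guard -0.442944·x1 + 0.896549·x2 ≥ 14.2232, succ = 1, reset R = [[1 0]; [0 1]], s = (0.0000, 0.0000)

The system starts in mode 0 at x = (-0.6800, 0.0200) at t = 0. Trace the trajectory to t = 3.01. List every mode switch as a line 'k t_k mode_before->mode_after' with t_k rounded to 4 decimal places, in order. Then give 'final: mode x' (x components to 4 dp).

Mode 0: guard c·x = 2.8419 hit at Δt = 1.1471 (t = 1.1471), x⁻ = (-1.7812, 2.2170) → reset → x⁺ = (-1.6315, 1.9765), jump to mode 1
Mode 1: guard c·x = 0.9361 hit at Δt = 0.7566 (t = 1.9037), x⁻ = (-2.0981, 1.6789) → reset → x⁺ = (-1.3405, 1.7267), jump to mode 2
Mode 2: flow for 1.1063 to horizon, guard not reached → x = (-5.5267, 11.6389)

1 1.1471 0->1
2 1.9037 1->2
final: 2 -5.5267 11.6389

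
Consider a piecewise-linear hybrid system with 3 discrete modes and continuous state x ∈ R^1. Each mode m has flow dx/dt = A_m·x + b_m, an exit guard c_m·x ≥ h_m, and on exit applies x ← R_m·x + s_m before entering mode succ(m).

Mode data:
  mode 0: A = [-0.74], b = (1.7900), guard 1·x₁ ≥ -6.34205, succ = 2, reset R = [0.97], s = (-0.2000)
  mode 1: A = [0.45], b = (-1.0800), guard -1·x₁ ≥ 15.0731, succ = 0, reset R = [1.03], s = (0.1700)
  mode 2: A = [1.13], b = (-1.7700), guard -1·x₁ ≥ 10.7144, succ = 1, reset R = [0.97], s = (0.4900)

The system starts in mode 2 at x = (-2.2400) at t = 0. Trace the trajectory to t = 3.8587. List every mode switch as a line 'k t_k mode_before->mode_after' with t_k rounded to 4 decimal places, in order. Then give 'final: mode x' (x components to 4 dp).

1 1.0366 2->1
2 1.8162 1->0
3 2.7722 0->2
4 3.1606 2->1
final: 1 -14.4439

Mode 2: guard c·x = 10.7144 hit at Δt = 1.0366 (t = 1.0366), x⁻ = (-10.7144) → reset → x⁺ = (-9.9030), jump to mode 1
Mode 1: guard c·x = 15.0731 hit at Δt = 0.7796 (t = 1.8162), x⁻ = (-15.0731) → reset → x⁺ = (-15.3553), jump to mode 0
Mode 0: guard c·x = -6.3421 hit at Δt = 0.9560 (t = 2.7722), x⁻ = (-6.3421) → reset → x⁺ = (-6.3518), jump to mode 2
Mode 2: guard c·x = 10.7144 hit at Δt = 0.3884 (t = 3.1606), x⁻ = (-10.7144) → reset → x⁺ = (-9.9030), jump to mode 1
Mode 1: flow for 0.6981 to horizon, guard not reached → x = (-14.4439)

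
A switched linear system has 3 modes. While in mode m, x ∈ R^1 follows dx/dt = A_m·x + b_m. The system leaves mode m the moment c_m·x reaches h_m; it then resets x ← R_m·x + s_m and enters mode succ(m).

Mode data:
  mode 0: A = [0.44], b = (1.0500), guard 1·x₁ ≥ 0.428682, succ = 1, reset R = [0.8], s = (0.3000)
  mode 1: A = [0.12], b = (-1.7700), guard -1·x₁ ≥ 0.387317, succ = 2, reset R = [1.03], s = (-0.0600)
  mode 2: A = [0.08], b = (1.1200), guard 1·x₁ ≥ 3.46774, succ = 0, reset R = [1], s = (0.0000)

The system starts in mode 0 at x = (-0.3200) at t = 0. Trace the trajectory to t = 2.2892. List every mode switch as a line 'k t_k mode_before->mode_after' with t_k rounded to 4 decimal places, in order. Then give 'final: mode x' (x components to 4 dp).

Mode 0: guard c·x = 0.4287 hit at Δt = 0.7027 (t = 0.7027), x⁻ = (0.4287) → reset → x⁺ = (0.6429), jump to mode 1
Mode 1: guard c·x = 0.3873 hit at Δt = 0.5874 (t = 1.2901), x⁻ = (-0.3873) → reset → x⁺ = (-0.4589), jump to mode 2
Mode 2: flow for 0.9991 to horizon, guard not reached → x = (0.6678)

1 0.7027 0->1
2 1.2901 1->2
final: 2 0.6678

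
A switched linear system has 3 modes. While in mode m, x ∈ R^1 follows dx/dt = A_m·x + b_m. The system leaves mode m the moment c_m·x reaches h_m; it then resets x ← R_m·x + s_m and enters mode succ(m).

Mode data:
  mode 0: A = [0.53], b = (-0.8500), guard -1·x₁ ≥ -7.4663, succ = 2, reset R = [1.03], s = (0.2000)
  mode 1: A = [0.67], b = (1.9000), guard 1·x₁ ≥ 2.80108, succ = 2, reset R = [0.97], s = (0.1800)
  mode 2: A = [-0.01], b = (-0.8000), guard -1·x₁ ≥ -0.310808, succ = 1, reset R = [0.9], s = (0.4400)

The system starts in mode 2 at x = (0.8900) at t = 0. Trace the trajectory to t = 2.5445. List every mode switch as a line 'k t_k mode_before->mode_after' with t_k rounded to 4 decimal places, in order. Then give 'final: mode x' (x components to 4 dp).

1 0.7186 2->1
2 1.4064 1->2
final: 2 1.9589

Mode 2: guard c·x = -0.3108 hit at Δt = 0.7186 (t = 0.7186), x⁻ = (0.3108) → reset → x⁺ = (0.7197), jump to mode 1
Mode 1: guard c·x = 2.8011 hit at Δt = 0.6878 (t = 1.4064), x⁻ = (2.8011) → reset → x⁺ = (2.8970), jump to mode 2
Mode 2: flow for 1.1381 to horizon, guard not reached → x = (1.9589)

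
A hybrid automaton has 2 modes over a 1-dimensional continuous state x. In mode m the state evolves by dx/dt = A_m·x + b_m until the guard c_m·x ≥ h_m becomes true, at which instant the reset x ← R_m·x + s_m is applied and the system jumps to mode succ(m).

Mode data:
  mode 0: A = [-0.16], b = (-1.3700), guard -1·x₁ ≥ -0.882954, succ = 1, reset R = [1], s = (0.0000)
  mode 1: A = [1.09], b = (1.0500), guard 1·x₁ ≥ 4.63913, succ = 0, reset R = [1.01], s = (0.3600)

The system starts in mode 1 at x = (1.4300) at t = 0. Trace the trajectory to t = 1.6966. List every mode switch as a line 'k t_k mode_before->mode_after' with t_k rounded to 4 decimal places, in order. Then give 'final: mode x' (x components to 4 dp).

1 0.7803 1->0
final: 0 3.1898

Mode 1: guard c·x = 4.6391 hit at Δt = 0.7803 (t = 0.7803), x⁻ = (4.6391) → reset → x⁺ = (5.0455), jump to mode 0
Mode 0: flow for 0.9163 to horizon, guard not reached → x = (3.1898)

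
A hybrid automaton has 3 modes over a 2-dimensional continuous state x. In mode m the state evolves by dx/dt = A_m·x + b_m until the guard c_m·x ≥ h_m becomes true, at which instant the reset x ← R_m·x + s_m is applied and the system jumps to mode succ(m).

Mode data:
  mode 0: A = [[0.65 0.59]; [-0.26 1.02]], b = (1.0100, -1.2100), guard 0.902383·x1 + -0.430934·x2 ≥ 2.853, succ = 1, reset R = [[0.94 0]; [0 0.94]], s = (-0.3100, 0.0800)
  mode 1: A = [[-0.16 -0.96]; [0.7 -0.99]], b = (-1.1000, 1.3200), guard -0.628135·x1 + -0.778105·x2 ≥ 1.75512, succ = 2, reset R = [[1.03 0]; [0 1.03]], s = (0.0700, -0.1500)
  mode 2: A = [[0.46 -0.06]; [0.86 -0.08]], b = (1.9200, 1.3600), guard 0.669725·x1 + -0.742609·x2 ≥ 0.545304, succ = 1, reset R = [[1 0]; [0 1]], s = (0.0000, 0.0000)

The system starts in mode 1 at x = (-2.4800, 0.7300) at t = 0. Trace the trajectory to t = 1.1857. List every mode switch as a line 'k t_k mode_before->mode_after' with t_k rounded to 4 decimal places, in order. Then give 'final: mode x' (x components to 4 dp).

Mode 1: guard c·x = 1.7551 hit at Δt = 0.5032 (t = 0.5032), x⁻ = (-3.0287, 0.1893) → reset → x⁺ = (-3.0495, 0.0450), jump to mode 2
Mode 2: flow for 0.6825 to horizon, guard not reached → x = (-2.6193, -0.6799)

1 0.5032 1->2
final: 2 -2.6193 -0.6799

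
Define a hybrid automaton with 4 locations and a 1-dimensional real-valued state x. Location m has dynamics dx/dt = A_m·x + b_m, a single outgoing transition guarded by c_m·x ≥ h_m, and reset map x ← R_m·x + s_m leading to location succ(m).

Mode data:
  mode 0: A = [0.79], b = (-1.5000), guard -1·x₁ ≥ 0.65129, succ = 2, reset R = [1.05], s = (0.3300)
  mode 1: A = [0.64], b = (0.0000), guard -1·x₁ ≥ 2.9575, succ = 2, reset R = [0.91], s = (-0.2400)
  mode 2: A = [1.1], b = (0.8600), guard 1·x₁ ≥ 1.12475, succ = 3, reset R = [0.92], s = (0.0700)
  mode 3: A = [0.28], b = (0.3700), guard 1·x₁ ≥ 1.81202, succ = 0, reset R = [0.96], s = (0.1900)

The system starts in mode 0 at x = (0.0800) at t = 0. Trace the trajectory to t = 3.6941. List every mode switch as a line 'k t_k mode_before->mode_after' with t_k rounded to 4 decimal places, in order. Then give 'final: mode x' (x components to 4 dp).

1 0.4278 0->2
2 1.7860 2->3
3 2.6996 3->0
final: 0 1.9663

Mode 0: guard c·x = 0.6513 hit at Δt = 0.4278 (t = 0.4278), x⁻ = (-0.6513) → reset → x⁺ = (-0.3539), jump to mode 2
Mode 2: guard c·x = 1.1247 hit at Δt = 1.3582 (t = 1.7860), x⁻ = (1.1247) → reset → x⁺ = (1.1048), jump to mode 3
Mode 3: guard c·x = 1.8120 hit at Δt = 0.9136 (t = 2.6996), x⁻ = (1.8120) → reset → x⁺ = (1.9295), jump to mode 0
Mode 0: flow for 0.9945 to horizon, guard not reached → x = (1.9663)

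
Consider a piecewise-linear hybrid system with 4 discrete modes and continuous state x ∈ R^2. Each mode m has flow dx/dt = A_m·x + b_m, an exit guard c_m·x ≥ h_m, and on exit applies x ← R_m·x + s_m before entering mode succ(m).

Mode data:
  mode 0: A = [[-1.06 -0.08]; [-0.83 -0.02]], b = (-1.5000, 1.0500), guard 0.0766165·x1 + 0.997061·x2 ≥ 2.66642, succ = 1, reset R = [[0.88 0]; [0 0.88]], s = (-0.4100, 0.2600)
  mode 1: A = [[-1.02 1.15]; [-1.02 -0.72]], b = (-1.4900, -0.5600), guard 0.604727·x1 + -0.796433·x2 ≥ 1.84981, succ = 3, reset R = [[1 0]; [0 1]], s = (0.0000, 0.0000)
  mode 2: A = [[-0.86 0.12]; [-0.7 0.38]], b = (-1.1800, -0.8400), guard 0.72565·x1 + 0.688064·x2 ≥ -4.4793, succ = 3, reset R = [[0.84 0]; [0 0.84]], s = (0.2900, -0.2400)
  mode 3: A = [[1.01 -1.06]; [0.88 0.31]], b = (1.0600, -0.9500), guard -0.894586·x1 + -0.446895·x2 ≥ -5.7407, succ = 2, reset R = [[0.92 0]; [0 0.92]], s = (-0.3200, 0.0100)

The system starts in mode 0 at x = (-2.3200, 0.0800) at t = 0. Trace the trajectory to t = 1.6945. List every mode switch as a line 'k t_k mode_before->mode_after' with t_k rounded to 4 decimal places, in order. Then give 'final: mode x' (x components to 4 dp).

1 1.0195 0->1
final: 1 -0.4183 1.9302

Mode 0: guard c·x = 2.6664 hit at Δt = 1.0195 (t = 1.0195), x⁻ = (-1.8083, 2.8132) → reset → x⁺ = (-2.0013, 2.7356), jump to mode 1
Mode 1: flow for 0.6750 to horizon, guard not reached → x = (-0.4183, 1.9302)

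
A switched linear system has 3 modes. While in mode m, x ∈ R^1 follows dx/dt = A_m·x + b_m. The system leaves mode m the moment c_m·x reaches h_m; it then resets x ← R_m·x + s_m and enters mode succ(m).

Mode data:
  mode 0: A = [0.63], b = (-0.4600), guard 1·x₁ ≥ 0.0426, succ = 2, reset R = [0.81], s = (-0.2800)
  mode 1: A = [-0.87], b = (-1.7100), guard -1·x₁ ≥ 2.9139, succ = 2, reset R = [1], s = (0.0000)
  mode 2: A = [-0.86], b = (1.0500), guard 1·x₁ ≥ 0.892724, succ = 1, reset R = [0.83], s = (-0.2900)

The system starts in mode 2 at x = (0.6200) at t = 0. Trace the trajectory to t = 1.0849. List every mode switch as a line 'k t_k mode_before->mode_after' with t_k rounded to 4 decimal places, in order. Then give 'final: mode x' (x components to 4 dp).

1 0.7033 2->1
final: 1 -0.2317

Mode 2: guard c·x = 0.8927 hit at Δt = 0.7033 (t = 0.7033), x⁻ = (0.8927) → reset → x⁺ = (0.4510), jump to mode 1
Mode 1: flow for 0.3816 to horizon, guard not reached → x = (-0.2317)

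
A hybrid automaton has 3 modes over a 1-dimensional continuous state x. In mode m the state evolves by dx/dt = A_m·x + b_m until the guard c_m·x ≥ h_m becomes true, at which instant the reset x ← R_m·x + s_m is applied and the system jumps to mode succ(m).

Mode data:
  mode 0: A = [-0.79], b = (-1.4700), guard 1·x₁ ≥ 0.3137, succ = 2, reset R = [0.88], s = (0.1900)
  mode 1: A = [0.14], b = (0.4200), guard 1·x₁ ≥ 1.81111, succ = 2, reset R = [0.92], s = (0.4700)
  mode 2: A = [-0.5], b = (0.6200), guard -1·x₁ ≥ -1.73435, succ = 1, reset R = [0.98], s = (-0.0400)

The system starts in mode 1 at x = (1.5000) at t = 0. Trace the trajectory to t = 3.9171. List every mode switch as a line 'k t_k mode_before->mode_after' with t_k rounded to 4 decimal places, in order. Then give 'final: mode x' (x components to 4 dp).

Mode 1: guard c·x = 1.8111 hit at Δt = 0.4775 (t = 0.4775), x⁻ = (1.8111) → reset → x⁺ = (2.1362), jump to mode 2
Mode 2: guard c·x = -1.7344 hit at Δt = 1.1899 (t = 1.6674), x⁻ = (1.7344) → reset → x⁺ = (1.6597), jump to mode 1
Mode 1: guard c·x = 1.8111 hit at Δt = 0.2285 (t = 1.8959), x⁻ = (1.8111) → reset → x⁺ = (2.1362), jump to mode 2
Mode 2: guard c·x = -1.7344 hit at Δt = 1.1899 (t = 3.0857), x⁻ = (1.7344) → reset → x⁺ = (1.6597), jump to mode 1
Mode 1: guard c·x = 1.8111 hit at Δt = 0.2285 (t = 3.3142), x⁻ = (1.8111) → reset → x⁺ = (2.1362), jump to mode 2
Mode 2: flow for 0.6029 to horizon, guard not reached → x = (1.9030)

1 0.4775 1->2
2 1.6674 2->1
3 1.8959 1->2
4 3.0857 2->1
5 3.3142 1->2
final: 2 1.9030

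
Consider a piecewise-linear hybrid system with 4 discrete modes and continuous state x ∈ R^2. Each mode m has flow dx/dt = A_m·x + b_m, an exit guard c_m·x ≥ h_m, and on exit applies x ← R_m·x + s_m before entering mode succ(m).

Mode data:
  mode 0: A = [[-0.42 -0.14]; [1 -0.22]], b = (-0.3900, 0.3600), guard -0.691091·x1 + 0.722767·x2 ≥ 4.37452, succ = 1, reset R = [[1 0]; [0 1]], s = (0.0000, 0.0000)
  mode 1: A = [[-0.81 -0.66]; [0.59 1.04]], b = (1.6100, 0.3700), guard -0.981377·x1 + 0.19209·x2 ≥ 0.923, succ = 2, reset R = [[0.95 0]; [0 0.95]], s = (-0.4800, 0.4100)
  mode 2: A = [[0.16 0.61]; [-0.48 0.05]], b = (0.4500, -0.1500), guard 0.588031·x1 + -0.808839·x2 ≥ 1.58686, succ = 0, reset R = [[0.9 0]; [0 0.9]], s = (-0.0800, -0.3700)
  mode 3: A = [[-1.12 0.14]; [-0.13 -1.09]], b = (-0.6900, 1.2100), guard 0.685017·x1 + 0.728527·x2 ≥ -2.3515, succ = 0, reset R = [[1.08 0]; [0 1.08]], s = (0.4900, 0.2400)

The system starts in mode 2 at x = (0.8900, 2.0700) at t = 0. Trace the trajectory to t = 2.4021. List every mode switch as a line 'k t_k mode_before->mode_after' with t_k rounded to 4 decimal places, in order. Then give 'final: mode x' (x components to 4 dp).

Mode 2: guard c·x = 1.5869 hit at Δt = 1.4566 (t = 1.4566), x⁻ = (3.3001, 0.4373) → reset → x⁺ = (2.8901, 0.0236), jump to mode 0
Mode 0: flow for 0.9455 to horizon, guard not reached → x = (1.4957, 2.1583)

1 1.4566 2->0
final: 0 1.4957 2.1583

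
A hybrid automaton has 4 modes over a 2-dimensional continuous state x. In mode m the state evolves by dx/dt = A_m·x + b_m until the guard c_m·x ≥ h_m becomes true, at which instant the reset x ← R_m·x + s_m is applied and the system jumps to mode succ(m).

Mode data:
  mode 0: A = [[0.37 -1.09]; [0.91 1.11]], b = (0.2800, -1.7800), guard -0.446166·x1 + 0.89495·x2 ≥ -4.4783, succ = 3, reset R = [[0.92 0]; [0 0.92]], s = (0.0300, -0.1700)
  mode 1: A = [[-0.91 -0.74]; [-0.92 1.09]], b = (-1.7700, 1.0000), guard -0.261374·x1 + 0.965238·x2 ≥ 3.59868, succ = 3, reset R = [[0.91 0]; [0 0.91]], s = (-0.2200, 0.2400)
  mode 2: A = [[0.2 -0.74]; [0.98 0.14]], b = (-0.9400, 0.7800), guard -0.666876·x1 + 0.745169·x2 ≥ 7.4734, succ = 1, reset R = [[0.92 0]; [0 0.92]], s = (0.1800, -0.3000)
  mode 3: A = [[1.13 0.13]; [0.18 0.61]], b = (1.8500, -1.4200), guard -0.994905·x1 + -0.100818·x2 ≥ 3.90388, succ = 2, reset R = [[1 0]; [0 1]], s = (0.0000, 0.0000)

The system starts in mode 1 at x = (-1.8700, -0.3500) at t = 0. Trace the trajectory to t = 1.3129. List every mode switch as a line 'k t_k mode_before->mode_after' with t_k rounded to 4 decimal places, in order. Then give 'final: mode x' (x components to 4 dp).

1 0.8471 1->3
final: 3 -2.7992 3.0005

Mode 1: guard c·x = 3.5987 hit at Δt = 0.8471 (t = 0.8471), x⁻ = (-2.4678, 3.0600) → reset → x⁺ = (-2.4657, 3.0246), jump to mode 3
Mode 3: flow for 0.4658 to horizon, guard not reached → x = (-2.7992, 3.0005)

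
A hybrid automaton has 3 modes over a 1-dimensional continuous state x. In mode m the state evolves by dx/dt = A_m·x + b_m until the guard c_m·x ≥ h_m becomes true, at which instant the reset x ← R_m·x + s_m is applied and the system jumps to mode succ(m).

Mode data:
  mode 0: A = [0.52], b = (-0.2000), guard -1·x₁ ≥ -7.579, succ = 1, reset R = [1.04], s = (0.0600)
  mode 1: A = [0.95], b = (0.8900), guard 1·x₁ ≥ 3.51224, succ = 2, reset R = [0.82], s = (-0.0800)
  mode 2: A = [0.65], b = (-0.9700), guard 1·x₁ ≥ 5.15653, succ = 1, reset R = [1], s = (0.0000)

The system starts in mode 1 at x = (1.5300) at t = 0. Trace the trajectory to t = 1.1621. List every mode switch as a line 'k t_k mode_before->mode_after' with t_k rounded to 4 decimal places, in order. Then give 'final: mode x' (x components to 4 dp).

Mode 1: guard c·x = 3.5122 hit at Δt = 0.6208 (t = 0.6208), x⁻ = (3.5122) → reset → x⁺ = (2.8000), jump to mode 2
Mode 2: flow for 0.5413 to horizon, guard not reached → x = (3.3515)

1 0.6208 1->2
final: 2 3.3515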